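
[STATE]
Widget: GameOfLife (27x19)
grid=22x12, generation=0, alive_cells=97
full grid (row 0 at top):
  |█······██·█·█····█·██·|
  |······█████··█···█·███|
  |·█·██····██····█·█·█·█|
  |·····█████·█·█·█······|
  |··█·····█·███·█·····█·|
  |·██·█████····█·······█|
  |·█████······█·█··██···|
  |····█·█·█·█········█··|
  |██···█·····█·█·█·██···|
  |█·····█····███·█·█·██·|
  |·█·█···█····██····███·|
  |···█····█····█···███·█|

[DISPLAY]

Gen: 0                     
█······██·█·█····█·██·     
······█████··█···█·███     
·█·██····██····█·█·█·█     
·····█████·█·█·█······     
··█·····█·███·█·····█·     
·██·█████····█·······█     
·█████······█·█··██···     
····█·█·█·█········█··     
██···█·····█·█·█·██···     
█·····█····███·█·█·██·     
·█·█···█····██····███·     
···█····█····█···███·█     
                           
                           
                           
                           
                           
                           


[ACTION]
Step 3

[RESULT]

Gen: 3                     
······················     
···········█········██     
·····██·····█·██····██     
·········████··█······     
██·······██·█·········     
··█·····█····█·█······     
·····██··██··█·█··█···     
·····█··█··█·██·····█·     
█···██·████████······█     
··███·█···███·······██     
·███·······██···██····     
······················     
                           
                           
                           
                           
                           
                           


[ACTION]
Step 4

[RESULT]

Gen: 7                     
······················     
············█·█·····██     
············█·█·····██     
············██········     
··········███·········     
······█··█············     
·····██·██··█·········     
······█···██··········     
········█·█·········██     
····················██     
·······███············     
······················     
                           
                           
                           
                           
                           
                           


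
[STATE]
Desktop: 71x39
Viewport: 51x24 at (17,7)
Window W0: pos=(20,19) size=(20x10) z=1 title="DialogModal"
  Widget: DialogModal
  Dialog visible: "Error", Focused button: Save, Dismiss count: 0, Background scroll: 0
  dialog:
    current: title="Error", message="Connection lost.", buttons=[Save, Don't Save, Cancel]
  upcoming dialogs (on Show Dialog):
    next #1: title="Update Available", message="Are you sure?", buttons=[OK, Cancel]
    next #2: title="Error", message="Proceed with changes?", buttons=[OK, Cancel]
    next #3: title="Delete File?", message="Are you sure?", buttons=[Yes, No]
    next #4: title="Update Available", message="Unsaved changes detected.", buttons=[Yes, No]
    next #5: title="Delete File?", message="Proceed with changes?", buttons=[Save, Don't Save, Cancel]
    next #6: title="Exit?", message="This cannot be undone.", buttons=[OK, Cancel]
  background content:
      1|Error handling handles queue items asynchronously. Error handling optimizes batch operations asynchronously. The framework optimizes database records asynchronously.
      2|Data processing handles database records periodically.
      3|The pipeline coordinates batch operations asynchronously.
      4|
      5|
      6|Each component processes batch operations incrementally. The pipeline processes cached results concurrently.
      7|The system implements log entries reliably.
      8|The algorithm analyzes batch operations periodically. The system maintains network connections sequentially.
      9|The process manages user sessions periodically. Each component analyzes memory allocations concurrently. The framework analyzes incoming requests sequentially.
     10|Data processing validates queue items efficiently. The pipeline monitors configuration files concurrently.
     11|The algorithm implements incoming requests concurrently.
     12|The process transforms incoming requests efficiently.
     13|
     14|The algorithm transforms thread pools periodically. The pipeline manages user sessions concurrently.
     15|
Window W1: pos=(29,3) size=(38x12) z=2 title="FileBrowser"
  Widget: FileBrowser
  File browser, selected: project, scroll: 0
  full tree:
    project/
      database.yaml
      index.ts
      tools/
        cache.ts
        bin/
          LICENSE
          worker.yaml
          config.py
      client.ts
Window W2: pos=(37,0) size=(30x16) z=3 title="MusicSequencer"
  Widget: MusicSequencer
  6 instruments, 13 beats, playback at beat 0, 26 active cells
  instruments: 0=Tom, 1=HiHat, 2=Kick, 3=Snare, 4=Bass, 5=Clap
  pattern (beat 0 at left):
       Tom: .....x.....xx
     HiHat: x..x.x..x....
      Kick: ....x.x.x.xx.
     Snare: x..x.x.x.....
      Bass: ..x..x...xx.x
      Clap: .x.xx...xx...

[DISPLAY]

            ┃    dat┃ Snare█··█·█·█·····         ┃ 
            ┃    ind┃  Bass··█··█···██·█         ┃ 
            ┃    [+]┃  Clap·█·██···██···         ┃ 
            ┃    cli┃                            ┃ 
            ┃       ┃                            ┃ 
            ┃       ┃                            ┃ 
            ┃       ┃                            ┃ 
            ┗━━━━━━━┃                            ┃ 
                    ┗━━━━━━━━━━━━━━━━━━━━━━━━━━━━┛ 
                                                   
                                                   
                                                   
   ┏━━━━━━━━━━━━━━━━━━┓                            
   ┃ DialogModal      ┃                            
   ┠──────────────────┨                            
   ┃Er┌────────────┐an┃                            
   ┃Da│   Error    │ha┃                            
   ┃Th│Connection l│rd┃                            
   ┃  │[Save]  Don'│  ┃                            
   ┃  └────────────┘  ┃                            
   ┃Each component pro┃                            
   ┗━━━━━━━━━━━━━━━━━━┛                            
                                                   
                                                   


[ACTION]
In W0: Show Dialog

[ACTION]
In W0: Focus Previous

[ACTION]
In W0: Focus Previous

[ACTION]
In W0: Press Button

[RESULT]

            ┃    dat┃ Snare█··█·█·█·····         ┃ 
            ┃    ind┃  Bass··█··█···██·█         ┃ 
            ┃    [+]┃  Clap·█·██···██···         ┃ 
            ┃    cli┃                            ┃ 
            ┃       ┃                            ┃ 
            ┃       ┃                            ┃ 
            ┃       ┃                            ┃ 
            ┗━━━━━━━┃                            ┃ 
                    ┗━━━━━━━━━━━━━━━━━━━━━━━━━━━━┛ 
                                                   
                                                   
                                                   
   ┏━━━━━━━━━━━━━━━━━━┓                            
   ┃ DialogModal      ┃                            
   ┠──────────────────┨                            
   ┃Error handling han┃                            
   ┃Data processing ha┃                            
   ┃The pipeline coord┃                            
   ┃                  ┃                            
   ┃                  ┃                            
   ┃Each component pro┃                            
   ┗━━━━━━━━━━━━━━━━━━┛                            
                                                   
                                                   


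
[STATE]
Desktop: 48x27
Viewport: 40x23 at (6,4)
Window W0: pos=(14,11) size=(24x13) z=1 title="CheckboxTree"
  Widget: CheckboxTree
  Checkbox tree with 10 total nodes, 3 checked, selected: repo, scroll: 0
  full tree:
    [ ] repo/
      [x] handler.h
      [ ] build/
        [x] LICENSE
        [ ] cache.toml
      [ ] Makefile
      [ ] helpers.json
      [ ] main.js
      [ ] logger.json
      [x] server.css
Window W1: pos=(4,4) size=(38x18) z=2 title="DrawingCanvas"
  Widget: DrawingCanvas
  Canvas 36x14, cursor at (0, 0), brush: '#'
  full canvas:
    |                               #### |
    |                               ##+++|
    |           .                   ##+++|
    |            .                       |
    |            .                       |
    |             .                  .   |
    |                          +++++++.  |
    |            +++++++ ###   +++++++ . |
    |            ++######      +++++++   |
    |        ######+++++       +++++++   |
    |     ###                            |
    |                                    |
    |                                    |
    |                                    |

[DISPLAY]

━━━━━━━━━━━━━━━━━━━━━━━━━━━━━━━━━━━┓    
DrawingCanvas                      ┃    
───────────────────────────────────┨    
                              #### ┃    
                              ##+++┃    
          .                   ##+++┃    
           .                       ┃    
           .                       ┃    
            .                  .   ┃    
                         +++++++.  ┃    
           +++++++ ###   +++++++ . ┃    
           ++######      +++++++   ┃    
       ######+++++       +++++++   ┃    
    ###                            ┃    
                                   ┃    
                                   ┃    
                                   ┃    
━━━━━━━━━━━━━━━━━━━━━━━━━━━━━━━━━━━┛    
        ┃   [ ] logger.json    ┃        
        ┗━━━━━━━━━━━━━━━━━━━━━━┛        
                                        
                                        
                                        


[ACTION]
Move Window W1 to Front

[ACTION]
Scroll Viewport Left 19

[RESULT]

    ┏━━━━━━━━━━━━━━━━━━━━━━━━━━━━━━━━━━━
    ┃ DrawingCanvas                     
    ┠───────────────────────────────────
    ┃+                              ####
    ┃                               ##++
    ┃           .                   ##++
    ┃            .                      
    ┃            .                      
    ┃             .                  .  
    ┃                          +++++++. 
    ┃            +++++++ ###   +++++++ .
    ┃            ++######      +++++++  
    ┃        ######+++++       +++++++  
    ┃     ###                           
    ┃                                   
    ┃                                   
    ┃                                   
    ┗━━━━━━━━━━━━━━━━━━━━━━━━━━━━━━━━━━━
              ┃   [ ] logger.json    ┃  
              ┗━━━━━━━━━━━━━━━━━━━━━━┛  
                                        
                                        
                                        


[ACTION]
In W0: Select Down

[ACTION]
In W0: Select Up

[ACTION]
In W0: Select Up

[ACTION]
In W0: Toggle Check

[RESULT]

    ┏━━━━━━━━━━━━━━━━━━━━━━━━━━━━━━━━━━━
    ┃ DrawingCanvas                     
    ┠───────────────────────────────────
    ┃+                              ####
    ┃                               ##++
    ┃           .                   ##++
    ┃            .                      
    ┃            .                      
    ┃             .                  .  
    ┃                          +++++++. 
    ┃            +++++++ ###   +++++++ .
    ┃            ++######      +++++++  
    ┃        ######+++++       +++++++  
    ┃     ###                           
    ┃                                   
    ┃                                   
    ┃                                   
    ┗━━━━━━━━━━━━━━━━━━━━━━━━━━━━━━━━━━━
              ┃   [x] logger.json    ┃  
              ┗━━━━━━━━━━━━━━━━━━━━━━┛  
                                        
                                        
                                        


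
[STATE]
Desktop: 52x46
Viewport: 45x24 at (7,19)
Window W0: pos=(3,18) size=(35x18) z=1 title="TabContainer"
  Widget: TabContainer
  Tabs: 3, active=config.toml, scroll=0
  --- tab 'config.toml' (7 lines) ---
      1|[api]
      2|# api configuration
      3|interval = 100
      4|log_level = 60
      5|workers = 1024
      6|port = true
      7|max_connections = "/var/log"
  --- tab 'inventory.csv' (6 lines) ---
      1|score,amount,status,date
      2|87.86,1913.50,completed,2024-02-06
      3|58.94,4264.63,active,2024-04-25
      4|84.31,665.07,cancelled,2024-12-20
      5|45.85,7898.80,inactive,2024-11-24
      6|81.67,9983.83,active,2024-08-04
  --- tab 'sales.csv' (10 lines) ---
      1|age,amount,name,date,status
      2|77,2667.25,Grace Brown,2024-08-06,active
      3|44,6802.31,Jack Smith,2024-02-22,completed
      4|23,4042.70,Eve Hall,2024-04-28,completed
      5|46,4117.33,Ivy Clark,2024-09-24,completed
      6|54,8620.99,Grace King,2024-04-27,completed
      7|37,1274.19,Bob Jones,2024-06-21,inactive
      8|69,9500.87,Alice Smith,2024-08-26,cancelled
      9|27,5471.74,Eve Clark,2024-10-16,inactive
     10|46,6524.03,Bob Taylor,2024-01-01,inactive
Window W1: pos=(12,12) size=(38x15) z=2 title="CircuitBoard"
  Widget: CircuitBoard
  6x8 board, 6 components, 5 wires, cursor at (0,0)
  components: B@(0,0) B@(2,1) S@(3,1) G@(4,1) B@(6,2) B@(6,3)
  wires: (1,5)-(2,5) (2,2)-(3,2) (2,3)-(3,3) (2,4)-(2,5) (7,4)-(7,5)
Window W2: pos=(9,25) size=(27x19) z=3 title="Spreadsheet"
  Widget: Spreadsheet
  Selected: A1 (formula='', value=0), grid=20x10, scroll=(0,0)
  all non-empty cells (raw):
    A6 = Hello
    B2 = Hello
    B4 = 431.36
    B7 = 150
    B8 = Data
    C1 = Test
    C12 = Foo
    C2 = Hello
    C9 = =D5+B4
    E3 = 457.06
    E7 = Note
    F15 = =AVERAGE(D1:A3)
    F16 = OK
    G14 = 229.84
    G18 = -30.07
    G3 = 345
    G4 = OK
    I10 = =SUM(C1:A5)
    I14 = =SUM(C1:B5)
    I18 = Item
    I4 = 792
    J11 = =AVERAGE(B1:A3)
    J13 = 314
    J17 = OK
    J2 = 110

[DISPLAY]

bCont┃                        │           ┃  
─────┃2       B   ·   ·   · ─ ·           ┃  
nfig.┃            │   │                   ┃  
─────┃3       S   ·   ·                   ┃  
i]   ┃                                    ┃  
pi co┃4       G                           ┃  
er┏━━━━━━━━━━━━━━━━━━━━━━━━━┓             ┃  
_l┃ Spreadsheet             ┃━━━━━━━━━━━━━┛  
ke┠─────────────────────────┨ ┃              
t ┃A1:                      ┃ ┃              
_c┃       A       B       C ┃ ┃              
  ┃-------------------------┃ ┃              
  ┃  1      [0]       0Test ┃ ┃              
  ┃  2        0Hello   Hello┃ ┃              
  ┃  3        0       0     ┃ ┃              
  ┃  4        0  431.36     ┃ ┃              
━━┃  5        0       0     ┃━┛              
  ┃  6 Hello          0     ┃                
  ┃  7        0     150     ┃                
  ┃  8        0Data         ┃                
  ┃  9        0       0  431┃                
  ┃ 10        0       0     ┃                
  ┃ 11        0       0     ┃                
  ┃ 12        0       0Foo  ┃                


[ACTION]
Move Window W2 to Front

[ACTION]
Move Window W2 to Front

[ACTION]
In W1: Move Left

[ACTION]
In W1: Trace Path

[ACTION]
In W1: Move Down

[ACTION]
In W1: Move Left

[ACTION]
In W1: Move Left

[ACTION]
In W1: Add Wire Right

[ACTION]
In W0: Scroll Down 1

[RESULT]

bCont┃                        │           ┃  
─────┃2       B   ·   ·   · ─ ·           ┃  
nfig.┃            │   │                   ┃  
─────┃3       S   ·   ·                   ┃  
pi co┃                                    ┃  
erval┃4       G                           ┃  
_l┏━━━━━━━━━━━━━━━━━━━━━━━━━┓             ┃  
ke┃ Spreadsheet             ┃━━━━━━━━━━━━━┛  
t ┠─────────────────────────┨ ┃              
_c┃A1:                      ┃ ┃              
  ┃       A       B       C ┃ ┃              
  ┃-------------------------┃ ┃              
  ┃  1      [0]       0Test ┃ ┃              
  ┃  2        0Hello   Hello┃ ┃              
  ┃  3        0       0     ┃ ┃              
  ┃  4        0  431.36     ┃ ┃              
━━┃  5        0       0     ┃━┛              
  ┃  6 Hello          0     ┃                
  ┃  7        0     150     ┃                
  ┃  8        0Data         ┃                
  ┃  9        0       0  431┃                
  ┃ 10        0       0     ┃                
  ┃ 11        0       0     ┃                
  ┃ 12        0       0Foo  ┃                


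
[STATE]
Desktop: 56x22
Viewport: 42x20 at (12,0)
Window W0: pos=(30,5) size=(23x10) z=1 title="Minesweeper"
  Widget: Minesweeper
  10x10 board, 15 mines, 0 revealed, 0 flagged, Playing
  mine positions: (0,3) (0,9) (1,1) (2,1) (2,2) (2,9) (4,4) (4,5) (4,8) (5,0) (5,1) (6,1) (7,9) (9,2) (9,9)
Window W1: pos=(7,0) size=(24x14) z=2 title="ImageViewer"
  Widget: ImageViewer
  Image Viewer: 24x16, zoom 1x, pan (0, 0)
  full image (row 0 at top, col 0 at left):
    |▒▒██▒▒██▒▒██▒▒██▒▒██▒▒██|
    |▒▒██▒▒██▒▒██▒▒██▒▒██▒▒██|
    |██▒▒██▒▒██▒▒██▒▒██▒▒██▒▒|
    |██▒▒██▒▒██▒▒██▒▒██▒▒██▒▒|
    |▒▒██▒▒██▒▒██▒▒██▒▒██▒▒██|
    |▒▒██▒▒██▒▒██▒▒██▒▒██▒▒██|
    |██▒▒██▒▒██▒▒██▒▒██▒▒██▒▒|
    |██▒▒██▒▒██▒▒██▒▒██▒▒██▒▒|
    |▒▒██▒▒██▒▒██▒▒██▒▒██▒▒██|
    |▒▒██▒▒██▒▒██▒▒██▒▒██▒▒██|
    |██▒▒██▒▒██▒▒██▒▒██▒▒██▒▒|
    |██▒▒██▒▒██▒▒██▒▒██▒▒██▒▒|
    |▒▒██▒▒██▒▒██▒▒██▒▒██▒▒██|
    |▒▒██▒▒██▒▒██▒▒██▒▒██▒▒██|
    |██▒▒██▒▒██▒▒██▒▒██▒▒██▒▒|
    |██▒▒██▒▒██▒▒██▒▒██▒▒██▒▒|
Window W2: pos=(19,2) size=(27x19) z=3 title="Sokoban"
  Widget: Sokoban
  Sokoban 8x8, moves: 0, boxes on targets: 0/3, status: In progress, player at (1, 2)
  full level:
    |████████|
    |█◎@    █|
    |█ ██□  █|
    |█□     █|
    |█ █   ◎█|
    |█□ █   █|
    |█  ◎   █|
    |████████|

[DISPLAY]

━━━━━━━━━━━━━━━━━━┓                       
geViewer          ┃                       
───────┏━━━━━━━━━━━━━━━━━━━━━━━━━┓        
▒▒██▒▒█┃ Sokoban                 ┃        
▒▒██▒▒█┠─────────────────────────┨        
██▒▒██▒┃████████                 ┃━━━━━━┓ 
██▒▒██▒┃█◎@    █                 ┃      ┃ 
▒▒██▒▒█┃█ ██□  █                 ┃──────┨ 
▒▒██▒▒█┃█□     █                 ┃      ┃ 
██▒▒██▒┃█ █   ◎█                 ┃      ┃ 
██▒▒██▒┃█□ █   █                 ┃      ┃ 
▒▒██▒▒█┃█  ◎   █                 ┃      ┃ 
▒▒██▒▒█┃████████                 ┃      ┃ 
━━━━━━━┃Moves: 0  0/3            ┃      ┃ 
       ┃                         ┃━━━━━━┛ 
       ┃                         ┃        
       ┃                         ┃        
       ┃                         ┃        
       ┃                         ┃        
       ┃                         ┃        


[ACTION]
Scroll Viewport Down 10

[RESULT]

───────┏━━━━━━━━━━━━━━━━━━━━━━━━━┓        
▒▒██▒▒█┃ Sokoban                 ┃        
▒▒██▒▒█┠─────────────────────────┨        
██▒▒██▒┃████████                 ┃━━━━━━┓ 
██▒▒██▒┃█◎@    █                 ┃      ┃ 
▒▒██▒▒█┃█ ██□  █                 ┃──────┨ 
▒▒██▒▒█┃█□     █                 ┃      ┃ 
██▒▒██▒┃█ █   ◎█                 ┃      ┃ 
██▒▒██▒┃█□ █   █                 ┃      ┃ 
▒▒██▒▒█┃█  ◎   █                 ┃      ┃ 
▒▒██▒▒█┃████████                 ┃      ┃ 
━━━━━━━┃Moves: 0  0/3            ┃      ┃ 
       ┃                         ┃━━━━━━┛ 
       ┃                         ┃        
       ┃                         ┃        
       ┃                         ┃        
       ┃                         ┃        
       ┃                         ┃        
       ┗━━━━━━━━━━━━━━━━━━━━━━━━━┛        
                                          


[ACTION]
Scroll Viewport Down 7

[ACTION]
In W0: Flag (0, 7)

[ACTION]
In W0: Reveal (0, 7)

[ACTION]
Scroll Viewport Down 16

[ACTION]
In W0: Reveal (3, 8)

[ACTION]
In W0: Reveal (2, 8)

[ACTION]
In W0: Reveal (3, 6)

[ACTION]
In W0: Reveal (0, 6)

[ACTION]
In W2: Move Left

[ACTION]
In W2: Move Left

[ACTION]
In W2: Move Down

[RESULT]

───────┏━━━━━━━━━━━━━━━━━━━━━━━━━┓        
▒▒██▒▒█┃ Sokoban                 ┃        
▒▒██▒▒█┠─────────────────────────┨        
██▒▒██▒┃████████                 ┃━━━━━━┓ 
██▒▒██▒┃█◎     █                 ┃      ┃ 
▒▒██▒▒█┃█@██□  █                 ┃──────┨ 
▒▒██▒▒█┃█□     █                 ┃      ┃ 
██▒▒██▒┃█ █   ◎█                 ┃      ┃ 
██▒▒██▒┃█□ █   █                 ┃      ┃ 
▒▒██▒▒█┃█  ◎   █                 ┃      ┃ 
▒▒██▒▒█┃████████                 ┃      ┃ 
━━━━━━━┃Moves: 2  0/3            ┃      ┃ 
       ┃                         ┃━━━━━━┛ 
       ┃                         ┃        
       ┃                         ┃        
       ┃                         ┃        
       ┃                         ┃        
       ┃                         ┃        
       ┗━━━━━━━━━━━━━━━━━━━━━━━━━┛        
                                          


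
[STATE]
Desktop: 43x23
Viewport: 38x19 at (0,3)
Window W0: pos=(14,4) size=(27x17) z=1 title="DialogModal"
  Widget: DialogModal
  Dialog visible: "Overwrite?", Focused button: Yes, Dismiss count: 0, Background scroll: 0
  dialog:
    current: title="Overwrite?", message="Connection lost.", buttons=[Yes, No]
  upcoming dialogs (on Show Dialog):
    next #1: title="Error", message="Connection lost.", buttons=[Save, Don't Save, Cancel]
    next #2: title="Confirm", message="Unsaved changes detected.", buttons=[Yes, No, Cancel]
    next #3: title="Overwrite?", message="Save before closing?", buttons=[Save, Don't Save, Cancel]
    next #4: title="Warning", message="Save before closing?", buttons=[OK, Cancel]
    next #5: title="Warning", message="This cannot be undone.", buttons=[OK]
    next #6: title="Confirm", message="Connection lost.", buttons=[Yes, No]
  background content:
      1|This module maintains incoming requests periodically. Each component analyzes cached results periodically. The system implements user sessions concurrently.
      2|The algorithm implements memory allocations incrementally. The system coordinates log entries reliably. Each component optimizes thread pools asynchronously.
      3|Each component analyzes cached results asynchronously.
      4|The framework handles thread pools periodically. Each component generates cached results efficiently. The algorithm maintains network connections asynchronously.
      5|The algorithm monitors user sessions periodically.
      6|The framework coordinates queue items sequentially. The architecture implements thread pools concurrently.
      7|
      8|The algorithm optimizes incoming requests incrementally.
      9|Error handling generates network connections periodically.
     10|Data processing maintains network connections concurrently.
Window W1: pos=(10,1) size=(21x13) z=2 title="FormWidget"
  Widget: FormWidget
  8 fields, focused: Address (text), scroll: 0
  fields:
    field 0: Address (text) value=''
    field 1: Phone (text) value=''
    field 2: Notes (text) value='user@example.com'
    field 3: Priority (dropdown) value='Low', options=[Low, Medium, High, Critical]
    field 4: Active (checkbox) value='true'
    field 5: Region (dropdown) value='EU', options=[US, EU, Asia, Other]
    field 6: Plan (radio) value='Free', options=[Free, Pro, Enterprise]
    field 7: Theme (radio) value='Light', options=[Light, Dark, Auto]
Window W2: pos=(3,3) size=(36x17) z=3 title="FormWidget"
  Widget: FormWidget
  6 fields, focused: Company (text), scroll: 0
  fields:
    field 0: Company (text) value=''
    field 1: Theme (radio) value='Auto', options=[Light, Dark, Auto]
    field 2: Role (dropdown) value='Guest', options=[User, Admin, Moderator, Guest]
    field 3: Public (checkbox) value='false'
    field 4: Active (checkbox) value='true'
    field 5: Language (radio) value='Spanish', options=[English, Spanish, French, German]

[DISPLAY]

   ┏━━━━━━━━━━━━━━━━━━━━━━━━━━━━━━━━━━
   ┃ FormWidget                       
   ┠──────────────────────────────────
   ┃> Company:    [                  ]
   ┃  Theme:      ( ) Light  ( ) Dark 
   ┃  Role:       [Guest            ▼]
   ┃  Public:     [ ]                 
   ┃  Active:     [x]                 
   ┃  Language:   ( ) English  (●) Spa
   ┃                                  
   ┃                                  
   ┃                                  
   ┃                                  
   ┃                                  
   ┃                                  
   ┃                                  
   ┗━━━━━━━━━━━━━━━━━━━━━━━━━━━━━━━━━━
              ┗━━━━━━━━━━━━━━━━━━━━━━━
                                      


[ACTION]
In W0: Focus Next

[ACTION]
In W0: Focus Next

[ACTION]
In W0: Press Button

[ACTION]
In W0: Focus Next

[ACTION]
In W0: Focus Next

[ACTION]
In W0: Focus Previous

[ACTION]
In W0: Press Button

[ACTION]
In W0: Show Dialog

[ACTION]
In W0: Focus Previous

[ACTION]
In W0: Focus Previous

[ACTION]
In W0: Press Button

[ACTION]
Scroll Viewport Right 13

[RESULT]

━━━━━━━━━━━━━━━━━━━━━━━━━━━━━━━━━┓    
FormWidget                       ┃━┓  
─────────────────────────────────┨ ┃  
 Company:    [                  ]┃─┨  
 Theme:      ( ) Light  ( ) Dark ┃c┃  
 Role:       [Guest            ▼]┃ ┃  
 Public:     [ ]                 ┃c┃  
 Active:     [x]                 ┃r┃  
 Language:   ( ) English  (●) Spa┃s┃  
                                 ┃s┃  
                                 ┃ ┃  
                                 ┃i┃  
                                 ┃ ┃  
                                 ┃s┃  
                                 ┃ ┃  
                                 ┃ ┃  
━━━━━━━━━━━━━━━━━━━━━━━━━━━━━━━━━┛ ┃  
         ┗━━━━━━━━━━━━━━━━━━━━━━━━━┛  
                                      


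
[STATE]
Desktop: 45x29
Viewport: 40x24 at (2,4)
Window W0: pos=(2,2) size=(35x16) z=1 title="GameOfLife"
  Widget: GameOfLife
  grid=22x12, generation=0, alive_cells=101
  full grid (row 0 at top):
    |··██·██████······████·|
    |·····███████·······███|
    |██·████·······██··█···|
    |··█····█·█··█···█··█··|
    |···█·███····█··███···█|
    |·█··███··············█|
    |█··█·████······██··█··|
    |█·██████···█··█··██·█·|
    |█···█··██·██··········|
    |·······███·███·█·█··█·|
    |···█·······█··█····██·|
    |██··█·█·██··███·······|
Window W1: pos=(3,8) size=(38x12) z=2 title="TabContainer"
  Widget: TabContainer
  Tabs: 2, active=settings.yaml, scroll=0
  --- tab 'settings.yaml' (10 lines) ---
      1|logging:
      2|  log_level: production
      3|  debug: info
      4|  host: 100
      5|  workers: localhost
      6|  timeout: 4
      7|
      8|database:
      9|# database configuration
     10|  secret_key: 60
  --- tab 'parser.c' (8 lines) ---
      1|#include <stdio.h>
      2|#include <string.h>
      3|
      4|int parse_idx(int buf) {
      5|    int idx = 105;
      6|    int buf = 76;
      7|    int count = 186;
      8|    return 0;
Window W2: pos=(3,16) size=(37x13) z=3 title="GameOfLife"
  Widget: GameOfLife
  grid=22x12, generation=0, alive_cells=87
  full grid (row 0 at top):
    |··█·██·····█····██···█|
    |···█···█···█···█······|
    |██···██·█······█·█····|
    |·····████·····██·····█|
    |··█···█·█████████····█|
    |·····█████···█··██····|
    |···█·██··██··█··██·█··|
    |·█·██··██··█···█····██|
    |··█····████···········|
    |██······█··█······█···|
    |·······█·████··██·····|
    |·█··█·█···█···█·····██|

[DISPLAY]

┠─────────────────────────────────┨     
┃Gen: 0                           ┃     
┃··██·██████······████·           ┃     
┃·····███████·······███           ┃     
┃┏━━━━━━━━━━━━━━━━━━━━━━━━━━━━━━━━━━━━┓ 
┃┃ TabContainer                       ┃ 
┃┠────────────────────────────────────┨ 
┃┃[settings.yaml]│ parser.c           ┃ 
┃┃────────────────────────────────────┃ 
┃┃logging:                            ┃ 
┃┃  log_level: production             ┃ 
┃┃  debug: info                       ┃ 
┃┏━━━━━━━━━━━━━━━━━━━━━━━━━━━━━━━━━━━┓┃ 
┗┃ GameOfLife                        ┃┃ 
 ┠───────────────────────────────────┨┃ 
 ┃Gen: 0                             ┃┛ 
 ┃██···██·█······█·█····             ┃  
 ┃·····████·····██·····█             ┃  
 ┃··█···█·█████████····█             ┃  
 ┃·····█████···█··██····             ┃  
 ┃···█·██··██··█··██·█··             ┃  
 ┃·█·██··██··█···█····██             ┃  
 ┃··█····████···········             ┃  
 ┃██······█··█······█···             ┃  


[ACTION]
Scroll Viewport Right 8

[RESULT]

───────────────────────────────┨        
n: 0                           ┃        
██·██████······████·           ┃        
···███████·······███           ┃        
━━━━━━━━━━━━━━━━━━━━━━━━━━━━━━━━━━━┓    
TabContainer                       ┃    
───────────────────────────────────┨    
settings.yaml]│ parser.c           ┃    
───────────────────────────────────┃    
ogging:                            ┃    
 log_level: production             ┃    
 debug: info                       ┃    
━━━━━━━━━━━━━━━━━━━━━━━━━━━━━━━━━━┓┃    
GameOfLife                        ┃┃    
──────────────────────────────────┨┃    
en: 0                             ┃┛    
█···██·█······█·█····             ┃     
····████·····██·····█             ┃     
·█···█·█████████····█             ┃     
····█████···█··██····             ┃     
··█·██··██··█··██·█··             ┃     
█·██··██··█···█····██             ┃     
·█····████···········             ┃     
█······█··█······█···             ┃     


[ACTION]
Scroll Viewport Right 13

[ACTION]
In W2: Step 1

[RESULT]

───────────────────────────────┨        
n: 0                           ┃        
██·██████······████·           ┃        
···███████·······███           ┃        
━━━━━━━━━━━━━━━━━━━━━━━━━━━━━━━━━━━┓    
TabContainer                       ┃    
───────────────────────────────────┨    
settings.yaml]│ parser.c           ┃    
───────────────────────────────────┃    
ogging:                            ┃    
 log_level: production             ┃    
 debug: info                       ┃    
━━━━━━━━━━━━━━━━━━━━━━━━━━━━━━━━━━┓┃    
GameOfLife                        ┃┃    
──────────────────────────────────┨┃    
en: 1                             ┃┛    
···██··█······█······             ┃     
█········███·········             ┃     
·········███····█····             ┃     
···█·············█···             ┃     
·██······█·█·██·██·█·             ┃     
··███·····█····█···█·             ┃     
·██······██··········             ┃     
█··········█·········             ┃     


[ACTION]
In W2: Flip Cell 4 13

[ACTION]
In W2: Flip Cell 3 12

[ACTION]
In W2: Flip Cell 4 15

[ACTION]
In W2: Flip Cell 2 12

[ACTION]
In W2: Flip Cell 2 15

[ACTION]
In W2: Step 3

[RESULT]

───────────────────────────────┨        
n: 0                           ┃        
██·██████······████·           ┃        
···███████·······███           ┃        
━━━━━━━━━━━━━━━━━━━━━━━━━━━━━━━━━━━┓    
TabContainer                       ┃    
───────────────────────────────────┨    
settings.yaml]│ parser.c           ┃    
───────────────────────────────────┃    
ogging:                            ┃    
 log_level: production             ┃    
 debug: info                       ┃    
━━━━━━━━━━━━━━━━━━━━━━━━━━━━━━━━━━┓┃    
GameOfLife                        ┃┃    
──────────────────────────────────┨┃    
en: 4                             ┃┛    
·███····███··········             ┃     
··█·····██···········             ┃     
·········█···········             ┃     
·········██··········             ┃     
·█·······██··██······             ┃     
█·█······█·█·██······             ┃     
██······█··██········             ┃     
█·········███········             ┃     
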